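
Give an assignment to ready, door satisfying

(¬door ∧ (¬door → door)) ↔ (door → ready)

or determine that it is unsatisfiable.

ready: False, door: True

  (¬door ∧ (¬door → door)) ↔ (door → ready) = True
    ¬door ∧ (¬door → door) = False
      ¬door = False
      ¬door → door = True
        ¬door = False
    door → ready = False
The formula evaluates to True.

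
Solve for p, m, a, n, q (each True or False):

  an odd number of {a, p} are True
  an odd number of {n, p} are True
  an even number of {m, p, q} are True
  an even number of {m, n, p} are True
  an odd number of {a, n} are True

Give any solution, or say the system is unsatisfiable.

No satisfying assignment exists.

Adding constraints 1, 2, 5 mod 2: every variable appears an even number of times on the left, so the left side is 0.
But the right sides sum to 1 (mod 2). 0 ≠ 1 — the system is inconsistent.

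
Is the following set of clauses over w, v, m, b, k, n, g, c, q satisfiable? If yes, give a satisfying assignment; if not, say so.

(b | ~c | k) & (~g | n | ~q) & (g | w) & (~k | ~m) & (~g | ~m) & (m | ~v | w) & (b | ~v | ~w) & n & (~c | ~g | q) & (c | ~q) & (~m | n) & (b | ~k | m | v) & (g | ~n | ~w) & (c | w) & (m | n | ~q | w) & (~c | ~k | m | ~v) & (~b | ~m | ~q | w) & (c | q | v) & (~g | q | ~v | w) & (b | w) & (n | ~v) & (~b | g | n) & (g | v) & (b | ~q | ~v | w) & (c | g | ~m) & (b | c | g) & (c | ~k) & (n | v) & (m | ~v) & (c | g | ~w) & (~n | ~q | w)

w = True, v = False, m = False, b = True, k = False, n = True, g = True, c = True, q = True

Unit clause (n) forces n = True.
Set w = True.
  then (g | ~n | ~w) forces g = True.
  then (~g | ~m) forces m = False.
  then (m | ~v) forces v = False.
Try b = False:
  (b | ~k | m | v) forces k = False.
  (b | ~c | k) forces c = False.
  (c | ~q) forces q = False.
  clause (c | q | v) is falsified — backtrack.
So b = True.
Set k = False.
Try c = False:
  (c | ~q) forces q = False.
  clause (c | q | v) is falsified — backtrack.
So c = True.
  then (~c | ~g | q) forces q = True.
All clauses satisfied.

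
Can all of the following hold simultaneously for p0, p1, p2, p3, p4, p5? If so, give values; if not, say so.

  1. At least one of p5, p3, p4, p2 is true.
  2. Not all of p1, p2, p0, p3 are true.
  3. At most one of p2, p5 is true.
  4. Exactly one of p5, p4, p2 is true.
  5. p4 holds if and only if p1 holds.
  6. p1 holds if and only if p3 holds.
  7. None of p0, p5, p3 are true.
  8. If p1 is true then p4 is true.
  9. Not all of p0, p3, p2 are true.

p0 = False, p1 = False, p2 = True, p3 = False, p4 = False, p5 = False

  (1) {p5, p3, p4, p2}: 1 true — at least one ✓
  (2) {p1, p2, p0, p3}: 1/4 true — not all ✓
  (3) {p2, p5}: 1 true — at most one ✓
  (4) {p5, p4, p2}: 1 true — exactly one ✓
  (5) p4=F, p1=F — same ✓
  (6) p1=F, p3=F — same ✓
  (7) {p0, p5, p3}: 0 true — none ✓
  (8) p1=F ⇒ p4: vacuous ✓
  (9) {p0, p3, p2}: 1/3 true — not all ✓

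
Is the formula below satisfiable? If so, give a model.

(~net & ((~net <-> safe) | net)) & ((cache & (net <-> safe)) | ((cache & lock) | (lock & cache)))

lock = True, cache = True, safe = True, net = False

  ~net & ((~net <-> safe) | net) = True
    ~net = True
    (~net <-> safe) | net = True
      ~net <-> safe = True
        ~net = True
  (cache & (net <-> safe)) | ((cache & lock) | (lock & cache)) = True
    cache & (net <-> safe) = False
      net <-> safe = False
    (cache & lock) | (lock & cache) = True
      cache & lock = True
      lock & cache = True
Both conjuncts True, so the formula holds.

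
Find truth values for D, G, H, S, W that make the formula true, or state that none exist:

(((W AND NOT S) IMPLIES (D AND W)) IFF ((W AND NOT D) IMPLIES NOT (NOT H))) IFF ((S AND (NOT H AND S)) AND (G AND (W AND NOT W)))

D=F; G=F; H=T; S=F; W=T

  (((W AND NOT S) IMPLIES (D AND W)) IFF ((W AND NOT D) IMPLIES NOT (NOT H))) IFF ((S AND (NOT H AND S)) AND (G AND (W AND NOT W))) = True
    ((W AND NOT S) IMPLIES (D AND W)) IFF ((W AND NOT D) IMPLIES NOT (NOT H)) = False
      (W AND NOT S) IMPLIES (D AND W) = False
        W AND NOT S = True
          NOT S = True
        D AND W = False
      (W AND NOT D) IMPLIES NOT (NOT H) = True
        W AND NOT D = True
          NOT D = True
        NOT (NOT H) = True
          NOT H = False
    (S AND (NOT H AND S)) AND (G AND (W AND NOT W)) = False
      S AND (NOT H AND S) = False
        NOT H AND S = False
          NOT H = False
      G AND (W AND NOT W) = False
        W AND NOT W = False
          NOT W = False
The formula evaluates to True.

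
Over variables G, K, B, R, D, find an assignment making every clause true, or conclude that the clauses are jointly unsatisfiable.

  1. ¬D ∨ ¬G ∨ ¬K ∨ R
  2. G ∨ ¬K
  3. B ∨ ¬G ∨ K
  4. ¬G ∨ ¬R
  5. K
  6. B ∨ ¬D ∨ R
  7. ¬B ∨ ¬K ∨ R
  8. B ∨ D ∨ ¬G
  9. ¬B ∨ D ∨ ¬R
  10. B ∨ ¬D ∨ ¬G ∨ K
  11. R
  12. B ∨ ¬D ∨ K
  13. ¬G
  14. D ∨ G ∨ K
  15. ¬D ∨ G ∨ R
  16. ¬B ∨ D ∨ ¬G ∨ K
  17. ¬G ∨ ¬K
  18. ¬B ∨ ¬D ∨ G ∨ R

No satisfying assignment exists.

Case G = True:
  Clause (¬G) is falsified — contradiction.
Case G = False:
  (G ∨ ¬K) forces K = False.
  Clause (K) is falsified — contradiction.
Both cases fail, so the formula is unsatisfiable.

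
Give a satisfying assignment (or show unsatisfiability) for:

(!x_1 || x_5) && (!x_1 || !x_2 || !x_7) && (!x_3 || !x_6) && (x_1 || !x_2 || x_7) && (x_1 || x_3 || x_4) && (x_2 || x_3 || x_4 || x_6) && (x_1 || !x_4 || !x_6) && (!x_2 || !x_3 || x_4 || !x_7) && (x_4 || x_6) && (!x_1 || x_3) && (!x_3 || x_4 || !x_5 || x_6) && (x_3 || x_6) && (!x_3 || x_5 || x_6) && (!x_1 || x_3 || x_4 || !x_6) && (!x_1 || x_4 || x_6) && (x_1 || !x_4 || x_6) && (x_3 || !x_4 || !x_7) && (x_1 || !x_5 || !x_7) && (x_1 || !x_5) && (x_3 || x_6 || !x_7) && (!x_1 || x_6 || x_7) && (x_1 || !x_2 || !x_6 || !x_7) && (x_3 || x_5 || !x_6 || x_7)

Set x_1 = True.
  then (!x_1 || x_5) forces x_5 = True.
  then (!x_1 || x_3) forces x_3 = True.
  then (!x_3 || !x_6) forces x_6 = False.
  then (x_4 || x_6) forces x_4 = True.
  then (!x_1 || x_6 || x_7) forces x_7 = True.
  then (!x_1 || !x_2 || !x_7) forces x_2 = False.
All clauses satisfied.

x_1=T; x_2=F; x_3=T; x_4=T; x_5=T; x_6=F; x_7=T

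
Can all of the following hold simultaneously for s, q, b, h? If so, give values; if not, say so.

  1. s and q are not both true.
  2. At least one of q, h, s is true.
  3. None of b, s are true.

s = False, q = True, b = False, h = False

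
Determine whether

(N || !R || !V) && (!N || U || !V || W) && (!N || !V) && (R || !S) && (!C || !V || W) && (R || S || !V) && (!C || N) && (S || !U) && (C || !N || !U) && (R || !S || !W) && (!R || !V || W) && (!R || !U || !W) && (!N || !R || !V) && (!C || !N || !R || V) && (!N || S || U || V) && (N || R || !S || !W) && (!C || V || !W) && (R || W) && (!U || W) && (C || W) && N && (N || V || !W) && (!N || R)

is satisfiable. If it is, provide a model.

S = True; R = True; V = False; W = True; U = False; C = False; N = True

Unit clause (N) forces N = True.
In (!N || R) only R is left, so R = True.
In (!N || !V) only !V is left, so V = False.
In (!C || !N || !R || V) only !C is left, so C = False.
In (C || W) only W is left, so W = True.
In (C || !N || !U) only !U is left, so U = False.
In (!N || S || U || V) only S is left, so S = True.
All clauses satisfied.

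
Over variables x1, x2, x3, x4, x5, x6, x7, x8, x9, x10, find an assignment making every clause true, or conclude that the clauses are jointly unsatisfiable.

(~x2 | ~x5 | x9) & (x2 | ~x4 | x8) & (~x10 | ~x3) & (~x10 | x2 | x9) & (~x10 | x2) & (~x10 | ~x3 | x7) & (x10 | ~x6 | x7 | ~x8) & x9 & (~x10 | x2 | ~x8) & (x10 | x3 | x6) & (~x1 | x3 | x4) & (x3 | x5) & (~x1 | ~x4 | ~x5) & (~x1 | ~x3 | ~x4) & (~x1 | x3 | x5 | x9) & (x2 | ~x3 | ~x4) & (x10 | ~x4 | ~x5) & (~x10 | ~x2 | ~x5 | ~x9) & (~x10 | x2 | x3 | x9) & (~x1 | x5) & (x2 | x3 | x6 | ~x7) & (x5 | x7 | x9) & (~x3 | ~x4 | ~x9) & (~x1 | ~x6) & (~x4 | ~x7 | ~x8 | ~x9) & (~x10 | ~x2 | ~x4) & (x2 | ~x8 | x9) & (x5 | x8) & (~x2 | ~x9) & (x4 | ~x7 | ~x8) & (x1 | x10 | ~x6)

x1 = False, x2 = False, x3 = True, x4 = False, x5 = True, x6 = False, x7 = True, x8 = False, x9 = True, x10 = False

Unit clause (x9) forces x9 = True.
In (~x2 | ~x9) only ~x2 is left, so x2 = False.
In (~x10 | x2) only ~x10 is left, so x10 = False.
Set x1 = False.
  then (x1 | x10 | ~x6) forces x6 = False.
  then (x10 | x3 | x6) forces x3 = True.
  then (x2 | ~x3 | ~x4) forces x4 = False.
Set x5 = True.
Set x7 = True.
  then (x4 | ~x7 | ~x8) forces x8 = False.
All clauses satisfied.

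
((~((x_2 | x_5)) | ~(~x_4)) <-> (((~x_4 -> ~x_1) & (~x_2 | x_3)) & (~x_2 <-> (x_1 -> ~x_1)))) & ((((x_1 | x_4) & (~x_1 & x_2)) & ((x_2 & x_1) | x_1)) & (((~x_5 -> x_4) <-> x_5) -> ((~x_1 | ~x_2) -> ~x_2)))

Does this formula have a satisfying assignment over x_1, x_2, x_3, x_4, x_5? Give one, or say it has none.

The formula is unsatisfiable.

Case x_1 = True: the conjunct ~x_1 is False.
Case x_1 = False: the conjunct (x_2 & x_1) | x_1 becomes (x_2 & False) | False = False.
Both cases fail — unsatisfiable.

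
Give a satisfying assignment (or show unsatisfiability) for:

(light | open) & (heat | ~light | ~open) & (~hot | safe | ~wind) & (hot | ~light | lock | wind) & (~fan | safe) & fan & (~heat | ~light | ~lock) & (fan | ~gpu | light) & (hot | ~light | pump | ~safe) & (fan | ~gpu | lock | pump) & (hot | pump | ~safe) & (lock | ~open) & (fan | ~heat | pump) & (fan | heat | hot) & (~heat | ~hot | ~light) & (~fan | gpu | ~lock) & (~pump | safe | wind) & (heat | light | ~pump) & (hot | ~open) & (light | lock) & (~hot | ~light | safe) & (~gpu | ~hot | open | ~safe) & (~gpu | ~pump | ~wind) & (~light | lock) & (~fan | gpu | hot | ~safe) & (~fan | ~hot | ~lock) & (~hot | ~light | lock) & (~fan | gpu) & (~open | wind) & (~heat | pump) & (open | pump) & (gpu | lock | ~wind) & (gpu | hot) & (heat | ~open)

pump=T; gpu=T; safe=T; open=F; light=T; wind=F; heat=F; hot=F; lock=T; fan=T

Unit clause (fan) forces fan = True.
In (~fan | gpu) only gpu is left, so gpu = True.
In (~fan | safe) only safe is left, so safe = True.
Set pump = True.
  then (~gpu | ~pump | ~wind) forces wind = False.
  then (~open | wind) forces open = False.
  then (light | open) forces light = True.
  then (~gpu | ~hot | open | ~safe) forces hot = False.
  then (~light | lock) forces lock = True.
  then (~heat | ~light | ~lock) forces heat = False.
All clauses satisfied.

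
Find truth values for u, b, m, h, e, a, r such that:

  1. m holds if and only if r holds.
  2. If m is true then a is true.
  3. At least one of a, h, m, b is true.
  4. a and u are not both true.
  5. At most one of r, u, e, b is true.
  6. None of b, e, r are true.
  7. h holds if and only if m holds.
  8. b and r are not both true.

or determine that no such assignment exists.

u = False, b = False, m = False, h = False, e = False, a = True, r = False

  (1) m=F, r=F — same ✓
  (2) m=F ⇒ a: vacuous ✓
  (3) {a, h, m, b}: 1 true — at least one ✓
  (4) a=T, u=F — not both ✓
  (5) {r, u, e, b}: 0 true — at most one ✓
  (6) {b, e, r}: 0 true — none ✓
  (7) h=F, m=F — same ✓
  (8) b=F, r=F — not both ✓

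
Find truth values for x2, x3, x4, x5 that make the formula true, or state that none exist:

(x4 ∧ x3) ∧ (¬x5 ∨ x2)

x2 = True, x3 = True, x4 = True, x5 = False

  x4 ∧ x3 = True
  ¬x5 ∨ x2 = True
    ¬x5 = True
Both conjuncts True, so the formula holds.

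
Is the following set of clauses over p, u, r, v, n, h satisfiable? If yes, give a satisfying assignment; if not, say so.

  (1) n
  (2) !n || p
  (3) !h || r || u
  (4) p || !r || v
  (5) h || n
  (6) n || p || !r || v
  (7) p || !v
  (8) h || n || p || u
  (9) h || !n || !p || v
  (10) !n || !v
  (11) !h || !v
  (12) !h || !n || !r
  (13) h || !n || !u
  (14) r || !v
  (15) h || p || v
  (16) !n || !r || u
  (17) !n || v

No satisfying assignment exists.

Case v = True:
  (n) forces n = True.
  Clause (!n || !v) is falsified — contradiction.
Case v = False:
  (n) forces n = True.
  Clause (!n || v) is falsified — contradiction.
Both cases fail, so the formula is unsatisfiable.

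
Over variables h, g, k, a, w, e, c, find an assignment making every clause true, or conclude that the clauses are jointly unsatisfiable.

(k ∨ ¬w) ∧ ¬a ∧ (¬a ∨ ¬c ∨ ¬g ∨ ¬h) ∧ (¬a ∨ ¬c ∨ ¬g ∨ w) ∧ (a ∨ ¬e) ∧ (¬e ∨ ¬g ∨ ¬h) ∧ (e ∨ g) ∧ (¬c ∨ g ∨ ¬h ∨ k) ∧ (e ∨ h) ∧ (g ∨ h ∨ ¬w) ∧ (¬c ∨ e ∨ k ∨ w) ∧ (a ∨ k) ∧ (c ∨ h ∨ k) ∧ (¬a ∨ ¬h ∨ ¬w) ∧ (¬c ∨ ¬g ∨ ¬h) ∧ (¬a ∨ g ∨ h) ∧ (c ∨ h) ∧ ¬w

Unit clause (¬a) forces a = False.
In (a ∨ ¬e) only ¬e is left, so e = False.
In (e ∨ g) only g is left, so g = True.
In (e ∨ h) only h is left, so h = True.
In (a ∨ k) only k is left, so k = True.
In (¬c ∨ ¬g ∨ ¬h) only ¬c is left, so c = False.
Unit clause (¬w) forces w = False.
All clauses satisfied.

h = True; g = True; k = True; a = False; w = False; e = False; c = False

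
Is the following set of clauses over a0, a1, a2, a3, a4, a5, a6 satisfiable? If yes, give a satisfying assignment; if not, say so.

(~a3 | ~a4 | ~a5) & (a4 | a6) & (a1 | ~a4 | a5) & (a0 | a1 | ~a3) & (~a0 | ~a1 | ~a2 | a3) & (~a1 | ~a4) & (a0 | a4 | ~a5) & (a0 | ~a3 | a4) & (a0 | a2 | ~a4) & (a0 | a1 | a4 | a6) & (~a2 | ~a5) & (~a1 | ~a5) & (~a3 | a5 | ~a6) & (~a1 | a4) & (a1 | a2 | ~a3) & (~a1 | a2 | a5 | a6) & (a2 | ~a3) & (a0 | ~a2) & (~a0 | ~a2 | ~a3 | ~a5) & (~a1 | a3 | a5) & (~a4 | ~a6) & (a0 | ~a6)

Set a0 = True.
Try a1 = True:
  (~a1 | ~a4) forces a4 = False.
  clause (~a1 | a4) is falsified — backtrack.
So a1 = False.
Set a2 = True.
  then (~a2 | ~a5) forces a5 = False.
  then (a1 | ~a4 | a5) forces a4 = False.
  then (a4 | a6) forces a6 = True.
  then (~a3 | a5 | ~a6) forces a3 = False.
All clauses satisfied.

a0 = True, a1 = False, a2 = True, a3 = False, a4 = False, a5 = False, a6 = True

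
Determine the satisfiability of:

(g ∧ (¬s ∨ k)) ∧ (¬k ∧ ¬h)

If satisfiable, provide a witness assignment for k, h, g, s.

k=F, h=F, g=T, s=F

  g ∧ (¬s ∨ k) = True
    ¬s ∨ k = True
      ¬s = True
  ¬k ∧ ¬h = True
    ¬k = True
    ¬h = True
Both conjuncts True, so the formula holds.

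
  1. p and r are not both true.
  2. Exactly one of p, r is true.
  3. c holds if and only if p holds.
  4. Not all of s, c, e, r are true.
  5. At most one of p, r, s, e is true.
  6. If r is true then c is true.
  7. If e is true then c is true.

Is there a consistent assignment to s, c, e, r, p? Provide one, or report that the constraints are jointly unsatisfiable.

s=F, c=T, e=F, r=F, p=T

  (1) p=T, r=F — not both ✓
  (2) {p, r}: 1 true — exactly one ✓
  (3) c=T, p=T — same ✓
  (4) {s, c, e, r}: 1/4 true — not all ✓
  (5) {p, r, s, e}: 1 true — at most one ✓
  (6) r=F ⇒ c: vacuous ✓
  (7) e=F ⇒ c: vacuous ✓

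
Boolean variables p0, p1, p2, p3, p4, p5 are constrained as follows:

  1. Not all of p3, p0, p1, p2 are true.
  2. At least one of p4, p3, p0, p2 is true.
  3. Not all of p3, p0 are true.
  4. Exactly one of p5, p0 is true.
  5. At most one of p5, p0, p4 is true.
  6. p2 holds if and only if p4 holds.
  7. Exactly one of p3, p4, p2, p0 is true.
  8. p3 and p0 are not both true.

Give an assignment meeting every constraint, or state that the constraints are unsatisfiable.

p0: True; p1: True; p2: False; p3: False; p4: False; p5: False

  (1) {p3, p0, p1, p2}: 2/4 true — not all ✓
  (2) {p4, p3, p0, p2}: 1 true — at least one ✓
  (3) {p3, p0}: 1/2 true — not all ✓
  (4) {p5, p0}: 1 true — exactly one ✓
  (5) {p5, p0, p4}: 1 true — at most one ✓
  (6) p2=F, p4=F — same ✓
  (7) {p3, p4, p2, p0}: 1 true — exactly one ✓
  (8) p3=F, p0=T — not both ✓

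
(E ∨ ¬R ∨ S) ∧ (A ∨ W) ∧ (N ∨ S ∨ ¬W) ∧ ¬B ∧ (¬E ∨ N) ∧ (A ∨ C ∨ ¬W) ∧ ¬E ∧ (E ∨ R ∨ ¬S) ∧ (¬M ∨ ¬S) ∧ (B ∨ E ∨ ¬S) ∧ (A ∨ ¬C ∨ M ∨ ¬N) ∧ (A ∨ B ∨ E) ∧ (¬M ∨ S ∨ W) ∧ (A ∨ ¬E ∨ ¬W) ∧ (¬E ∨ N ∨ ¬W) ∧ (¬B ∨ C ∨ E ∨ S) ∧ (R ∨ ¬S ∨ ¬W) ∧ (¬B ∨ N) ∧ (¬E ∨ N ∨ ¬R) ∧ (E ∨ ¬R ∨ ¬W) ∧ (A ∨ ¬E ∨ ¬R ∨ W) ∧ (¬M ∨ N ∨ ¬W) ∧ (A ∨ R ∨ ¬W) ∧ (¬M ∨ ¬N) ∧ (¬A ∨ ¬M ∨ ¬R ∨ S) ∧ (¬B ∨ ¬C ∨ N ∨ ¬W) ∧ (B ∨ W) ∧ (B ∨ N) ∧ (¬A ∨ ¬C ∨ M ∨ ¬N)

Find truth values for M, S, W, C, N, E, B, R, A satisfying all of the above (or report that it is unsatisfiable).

M=F, S=F, W=T, C=F, N=T, E=F, B=F, R=F, A=T

Unit clause (¬B) forces B = False.
Unit clause (¬E) forces E = False.
In (B ∨ E ∨ ¬S) only ¬S is left, so S = False.
In (A ∨ B ∨ E) only A is left, so A = True.
In (B ∨ W) only W is left, so W = True.
In (B ∨ N) only N is left, so N = True.
In (E ∨ ¬R ∨ S) only ¬R is left, so R = False.
In (¬M ∨ ¬N) only ¬M is left, so M = False.
In (¬A ∨ ¬C ∨ M ∨ ¬N) only ¬C is left, so C = False.
All clauses satisfied.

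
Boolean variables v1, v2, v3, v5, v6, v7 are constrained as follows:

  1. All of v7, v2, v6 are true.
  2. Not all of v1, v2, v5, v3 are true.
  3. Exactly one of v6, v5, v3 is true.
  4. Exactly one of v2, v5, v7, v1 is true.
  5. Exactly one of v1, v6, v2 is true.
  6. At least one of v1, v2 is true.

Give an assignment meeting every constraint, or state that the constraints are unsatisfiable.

No satisfying assignment exists.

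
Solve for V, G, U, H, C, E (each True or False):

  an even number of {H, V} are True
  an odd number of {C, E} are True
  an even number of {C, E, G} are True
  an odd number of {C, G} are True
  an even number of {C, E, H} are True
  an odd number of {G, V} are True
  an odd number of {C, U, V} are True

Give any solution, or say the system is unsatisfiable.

Unsatisfiable — no assignment works.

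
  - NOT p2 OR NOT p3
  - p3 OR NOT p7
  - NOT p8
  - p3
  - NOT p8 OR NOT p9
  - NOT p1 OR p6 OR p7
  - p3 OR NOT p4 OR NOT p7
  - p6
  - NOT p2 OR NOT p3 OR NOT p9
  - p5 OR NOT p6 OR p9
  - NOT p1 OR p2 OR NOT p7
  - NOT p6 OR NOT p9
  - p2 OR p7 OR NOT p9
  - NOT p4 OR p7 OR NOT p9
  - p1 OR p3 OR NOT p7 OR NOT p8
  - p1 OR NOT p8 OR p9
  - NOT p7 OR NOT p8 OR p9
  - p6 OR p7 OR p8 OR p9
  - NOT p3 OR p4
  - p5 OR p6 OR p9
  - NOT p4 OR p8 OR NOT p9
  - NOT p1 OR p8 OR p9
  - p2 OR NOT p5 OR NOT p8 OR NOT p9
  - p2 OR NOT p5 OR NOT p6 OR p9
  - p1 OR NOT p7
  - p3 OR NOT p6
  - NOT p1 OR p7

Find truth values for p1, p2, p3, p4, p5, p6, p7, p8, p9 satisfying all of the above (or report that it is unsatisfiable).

Case p3 = True:
  (NOT p2 OR NOT p3) forces p2 = False.
  (NOT p8) forces p8 = False.
  (p6) forces p6 = True.
  (NOT p6 OR NOT p9) forces p9 = False.
  (p5 OR NOT p6 OR p9) forces p5 = True.
  Clause (p2 OR NOT p5 OR NOT p6 OR p9) is falsified — contradiction.
Case p3 = False:
  Clause (p3) is falsified — contradiction.
Both cases fail, so the formula is unsatisfiable.

The formula is unsatisfiable.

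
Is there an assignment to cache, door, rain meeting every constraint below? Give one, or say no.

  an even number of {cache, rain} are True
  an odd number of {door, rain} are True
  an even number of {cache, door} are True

Unsatisfiable

Adding constraints 1, 2, 3 mod 2: every variable appears an even number of times on the left, so the left side is 0.
But the right sides sum to 1 (mod 2). 0 ≠ 1 — the system is inconsistent.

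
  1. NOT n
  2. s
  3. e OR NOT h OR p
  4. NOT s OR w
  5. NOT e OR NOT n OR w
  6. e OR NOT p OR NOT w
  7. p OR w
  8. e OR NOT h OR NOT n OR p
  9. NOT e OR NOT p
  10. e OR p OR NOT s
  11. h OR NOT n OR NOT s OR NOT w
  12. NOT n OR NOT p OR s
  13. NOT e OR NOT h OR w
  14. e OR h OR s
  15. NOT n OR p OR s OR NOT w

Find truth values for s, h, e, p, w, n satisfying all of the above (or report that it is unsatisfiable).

Unit clause (NOT n) forces n = False.
Unit clause (s) forces s = True.
In (NOT s OR w) only w is left, so w = True.
Set h = False.
Try e = False:
  (e OR NOT p OR NOT w) forces p = False.
  clause (e OR p OR NOT s) is falsified — backtrack.
So e = True.
  then (NOT e OR NOT p) forces p = False.
All clauses satisfied.

s=T; h=F; e=T; p=F; w=T; n=F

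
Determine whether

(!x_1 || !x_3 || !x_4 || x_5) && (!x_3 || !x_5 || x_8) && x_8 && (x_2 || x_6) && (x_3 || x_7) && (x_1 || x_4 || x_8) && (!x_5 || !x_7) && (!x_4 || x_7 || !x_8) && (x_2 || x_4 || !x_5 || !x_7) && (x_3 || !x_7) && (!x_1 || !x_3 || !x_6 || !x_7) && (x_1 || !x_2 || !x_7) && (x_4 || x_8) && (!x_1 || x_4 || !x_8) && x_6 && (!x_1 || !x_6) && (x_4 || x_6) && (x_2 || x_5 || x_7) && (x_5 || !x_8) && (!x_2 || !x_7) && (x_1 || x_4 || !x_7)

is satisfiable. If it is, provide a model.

Unit clause (x_8) forces x_8 = True.
Unit clause (x_6) forces x_6 = True.
In (!x_1 || !x_6) only !x_1 is left, so x_1 = False.
In (x_5 || !x_8) only x_5 is left, so x_5 = True.
In (!x_5 || !x_7) only !x_7 is left, so x_7 = False.
In (!x_4 || x_7 || !x_8) only !x_4 is left, so x_4 = False.
In (x_3 || x_7) only x_3 is left, so x_3 = True.
Set x_2 = True.
All clauses satisfied.

x_1 = False; x_2 = True; x_3 = True; x_4 = False; x_5 = True; x_6 = True; x_7 = False; x_8 = True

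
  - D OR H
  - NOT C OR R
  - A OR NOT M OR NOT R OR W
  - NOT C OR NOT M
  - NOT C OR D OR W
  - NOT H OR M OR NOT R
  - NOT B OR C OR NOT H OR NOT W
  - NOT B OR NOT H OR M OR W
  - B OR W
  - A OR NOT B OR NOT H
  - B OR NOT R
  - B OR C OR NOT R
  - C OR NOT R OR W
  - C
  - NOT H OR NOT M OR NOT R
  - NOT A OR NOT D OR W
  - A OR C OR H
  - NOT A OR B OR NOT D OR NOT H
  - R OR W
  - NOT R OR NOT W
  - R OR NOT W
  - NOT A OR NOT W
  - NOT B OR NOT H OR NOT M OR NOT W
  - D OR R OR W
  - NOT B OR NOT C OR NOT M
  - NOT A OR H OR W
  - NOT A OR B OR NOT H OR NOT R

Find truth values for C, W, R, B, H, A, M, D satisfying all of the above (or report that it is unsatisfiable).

C: True; W: False; R: True; B: True; H: False; A: False; M: False; D: True

Unit clause (C) forces C = True.
In (NOT C OR R) only R is left, so R = True.
In (NOT C OR NOT M) only NOT M is left, so M = False.
In (NOT H OR M OR NOT R) only NOT H is left, so H = False.
In (B OR NOT R) only B is left, so B = True.
In (NOT R OR NOT W) only NOT W is left, so W = False.
In (NOT A OR H OR W) only NOT A is left, so A = False.
In (D OR H) only D is left, so D = True.
All clauses satisfied.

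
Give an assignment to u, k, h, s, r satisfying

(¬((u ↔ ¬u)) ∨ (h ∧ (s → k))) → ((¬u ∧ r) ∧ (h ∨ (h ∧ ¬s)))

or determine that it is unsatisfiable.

u=F, k=F, h=T, s=F, r=T

  (¬((u ↔ ¬u)) ∨ (h ∧ (s → k))) → ((¬u ∧ r) ∧ (h ∨ (h ∧ ¬s))) = True
    ¬((u ↔ ¬u)) ∨ (h ∧ (s → k)) = True
      ¬((u ↔ ¬u)) = True
        u ↔ ¬u = False
          ¬u = True
      h ∧ (s → k) = True
        s → k = True
    (¬u ∧ r) ∧ (h ∨ (h ∧ ¬s)) = True
      ¬u ∧ r = True
        ¬u = True
      h ∨ (h ∧ ¬s) = True
        h ∧ ¬s = True
          ¬s = True
The formula evaluates to True.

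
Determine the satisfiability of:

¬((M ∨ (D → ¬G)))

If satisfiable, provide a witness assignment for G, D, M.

G = True; D = True; M = False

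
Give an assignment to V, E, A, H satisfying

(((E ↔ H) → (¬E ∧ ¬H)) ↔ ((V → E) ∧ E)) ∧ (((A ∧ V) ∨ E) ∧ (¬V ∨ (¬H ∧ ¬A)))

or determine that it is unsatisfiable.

V = True, E = True, A = False, H = False

  ((E ↔ H) → (¬E ∧ ¬H)) ↔ ((V → E) ∧ E) = True
    (E ↔ H) → (¬E ∧ ¬H) = True
      E ↔ H = False
      ¬E ∧ ¬H = False
        ¬E = False
        ¬H = True
    (V → E) ∧ E = True
      V → E = True
  ((A ∧ V) ∨ E) ∧ (¬V ∨ (¬H ∧ ¬A)) = True
    (A ∧ V) ∨ E = True
      A ∧ V = False
    ¬V ∨ (¬H ∧ ¬A) = True
      ¬V = False
      ¬H ∧ ¬A = True
        ¬H = True
        ¬A = True
Both conjuncts True, so the formula holds.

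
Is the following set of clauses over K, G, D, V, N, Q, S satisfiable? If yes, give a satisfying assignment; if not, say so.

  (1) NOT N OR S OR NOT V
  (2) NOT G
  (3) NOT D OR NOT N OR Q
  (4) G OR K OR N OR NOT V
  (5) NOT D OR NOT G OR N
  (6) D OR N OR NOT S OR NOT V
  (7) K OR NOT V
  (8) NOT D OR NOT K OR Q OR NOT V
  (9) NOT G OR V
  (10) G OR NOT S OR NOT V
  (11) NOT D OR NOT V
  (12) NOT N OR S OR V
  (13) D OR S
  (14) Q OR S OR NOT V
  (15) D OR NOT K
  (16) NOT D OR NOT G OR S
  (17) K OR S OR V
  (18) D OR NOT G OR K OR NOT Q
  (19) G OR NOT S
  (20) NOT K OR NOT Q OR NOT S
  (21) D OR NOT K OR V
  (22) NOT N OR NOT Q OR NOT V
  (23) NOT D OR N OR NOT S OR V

Unit clause (NOT G) forces G = False.
In (G OR NOT S) only NOT S is left, so S = False.
In (D OR S) only D is left, so D = True.
In (NOT D OR NOT V) only NOT V is left, so V = False.
In (NOT N OR S OR V) only NOT N is left, so N = False.
In (K OR S OR V) only K is left, so K = True.
Set Q = False.
All clauses satisfied.

K: True, G: False, D: True, V: False, N: False, Q: False, S: False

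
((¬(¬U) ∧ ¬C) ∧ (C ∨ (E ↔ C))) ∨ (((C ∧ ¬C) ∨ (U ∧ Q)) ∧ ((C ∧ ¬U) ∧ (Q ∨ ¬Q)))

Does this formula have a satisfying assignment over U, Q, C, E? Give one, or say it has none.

U=T, Q=F, C=F, E=F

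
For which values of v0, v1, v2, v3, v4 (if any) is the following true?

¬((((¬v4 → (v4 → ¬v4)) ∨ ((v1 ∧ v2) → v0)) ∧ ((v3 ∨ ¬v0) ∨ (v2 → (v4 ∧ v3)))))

v0=T, v1=F, v2=T, v3=F, v4=T

  ¬((((¬v4 → (v4 → ¬v4)) ∨ ((v1 ∧ v2) → v0)) ∧ ((v3 ∨ ¬v0) ∨ (v2 → (v4 ∧ v3))))) = True
    ((¬v4 → (v4 → ¬v4)) ∨ ((v1 ∧ v2) → v0)) ∧ ((v3 ∨ ¬v0) ∨ (v2 → (v4 ∧ v3))) = False
      (¬v4 → (v4 → ¬v4)) ∨ ((v1 ∧ v2) → v0) = True
        ¬v4 → (v4 → ¬v4) = True
          ¬v4 = False
          v4 → ¬v4 = False
            ¬v4 = False
        (v1 ∧ v2) → v0 = True
          v1 ∧ v2 = False
      (v3 ∨ ¬v0) ∨ (v2 → (v4 ∧ v3)) = False
        v3 ∨ ¬v0 = False
          ¬v0 = False
        v2 → (v4 ∧ v3) = False
          v4 ∧ v3 = False
The formula evaluates to True.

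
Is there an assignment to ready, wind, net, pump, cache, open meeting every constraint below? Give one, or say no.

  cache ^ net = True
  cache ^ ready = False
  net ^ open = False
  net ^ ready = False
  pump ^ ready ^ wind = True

No satisfying assignment exists.

Adding constraints 1, 2, 4 mod 2: every variable appears an even number of times on the left, so the left side is 0.
But the right sides sum to 1 (mod 2). 0 ≠ 1 — the system is inconsistent.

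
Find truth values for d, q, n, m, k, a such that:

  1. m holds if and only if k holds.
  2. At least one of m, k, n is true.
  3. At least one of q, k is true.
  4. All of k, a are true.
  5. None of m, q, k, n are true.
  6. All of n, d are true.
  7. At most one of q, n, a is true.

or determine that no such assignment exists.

Case n = True:
  Constraint (5) is violated (n=T) — contradiction.
Case n = False:
  Constraint (6) is violated (n=F) — contradiction.
Both cases fail — unsatisfiable.

The formula is unsatisfiable.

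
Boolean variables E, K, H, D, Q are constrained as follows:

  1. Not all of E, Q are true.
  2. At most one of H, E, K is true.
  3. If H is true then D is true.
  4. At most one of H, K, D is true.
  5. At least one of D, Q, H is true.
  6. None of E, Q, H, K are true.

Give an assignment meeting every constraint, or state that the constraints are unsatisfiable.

E=F, K=F, H=F, D=T, Q=F

  (1) {E, Q}: 0/2 true — not all ✓
  (2) {H, E, K}: 0 true — at most one ✓
  (3) H=F ⇒ D: vacuous ✓
  (4) {H, K, D}: 1 true — at most one ✓
  (5) {D, Q, H}: 1 true — at least one ✓
  (6) {E, Q, H, K}: 0 true — none ✓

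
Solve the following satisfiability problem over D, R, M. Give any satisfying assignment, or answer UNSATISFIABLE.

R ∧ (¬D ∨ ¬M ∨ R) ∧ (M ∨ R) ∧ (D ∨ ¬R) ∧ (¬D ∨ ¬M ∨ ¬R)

Unit clause (R) forces R = True.
In (D ∨ ¬R) only D is left, so D = True.
In (¬D ∨ ¬M ∨ ¬R) only ¬M is left, so M = False.
Check each clause:
  (R): R holds.
  (¬D ∨ ¬M ∨ R): ¬M holds.
  (M ∨ R): R holds.
  (D ∨ ¬R): D holds.
  (¬D ∨ ¬M ∨ ¬R): ¬M holds.
All clauses satisfied.

D=T; R=T; M=F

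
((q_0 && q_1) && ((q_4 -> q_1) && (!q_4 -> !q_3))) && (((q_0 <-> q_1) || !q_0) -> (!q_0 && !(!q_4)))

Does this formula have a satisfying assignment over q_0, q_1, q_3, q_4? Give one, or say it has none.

UNSATISFIABLE

Case q_0 = True: the formula simplifies to (q_1 && ((q_4 -> q_1) && (!q_4 -> !q_3))) && !q_1.
  q_1 = True: the conjunct !q_1 is False.
  q_1 = False: the conjunct q_1 is False.
Case q_0 = False: the conjunct q_0 is False.
Both cases fail — unsatisfiable.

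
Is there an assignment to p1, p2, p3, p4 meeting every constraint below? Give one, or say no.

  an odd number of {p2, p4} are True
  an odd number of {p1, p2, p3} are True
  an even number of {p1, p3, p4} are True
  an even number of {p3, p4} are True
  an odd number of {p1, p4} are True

p1 = False; p2 = False; p3 = True; p4 = True

{p2, p4}: 1 true → odd ✓
{p1, p2, p3}: 1 true → odd ✓
{p1, p3, p4}: 2 true → even ✓
{p3, p4}: 2 true → even ✓
{p1, p4}: 1 true → odd ✓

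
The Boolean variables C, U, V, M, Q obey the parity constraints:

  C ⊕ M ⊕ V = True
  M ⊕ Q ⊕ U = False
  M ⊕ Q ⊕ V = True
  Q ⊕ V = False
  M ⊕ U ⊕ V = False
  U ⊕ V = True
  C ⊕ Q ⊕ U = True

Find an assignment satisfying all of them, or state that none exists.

C: False; U: True; V: False; M: True; Q: False

C ⊕ M ⊕ V = F ⊕ T ⊕ F = True ✓
M ⊕ Q ⊕ U = T ⊕ F ⊕ T = False ✓
M ⊕ Q ⊕ V = T ⊕ F ⊕ F = True ✓
Q ⊕ V = F ⊕ F = False ✓
M ⊕ U ⊕ V = T ⊕ T ⊕ F = False ✓
U ⊕ V = T ⊕ F = True ✓
C ⊕ Q ⊕ U = F ⊕ F ⊕ T = True ✓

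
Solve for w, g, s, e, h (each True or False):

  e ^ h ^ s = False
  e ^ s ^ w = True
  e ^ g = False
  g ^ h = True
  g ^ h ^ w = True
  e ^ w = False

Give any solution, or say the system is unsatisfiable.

w = False, g = False, s = True, e = False, h = True

e ^ h ^ s = F ^ T ^ T = False ✓
e ^ s ^ w = F ^ T ^ F = True ✓
e ^ g = F ^ F = False ✓
g ^ h = F ^ T = True ✓
g ^ h ^ w = F ^ T ^ F = True ✓
e ^ w = F ^ F = False ✓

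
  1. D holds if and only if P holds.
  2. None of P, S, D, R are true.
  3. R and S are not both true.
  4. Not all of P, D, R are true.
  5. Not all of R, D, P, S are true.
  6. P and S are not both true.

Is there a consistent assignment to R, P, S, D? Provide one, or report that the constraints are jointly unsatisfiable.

R = False, P = False, S = False, D = False

  (1) D=F, P=F — same ✓
  (2) {P, S, D, R}: 0 true — none ✓
  (3) R=F, S=F — not both ✓
  (4) {P, D, R}: 0/3 true — not all ✓
  (5) {R, D, P, S}: 0/4 true — not all ✓
  (6) P=F, S=F — not both ✓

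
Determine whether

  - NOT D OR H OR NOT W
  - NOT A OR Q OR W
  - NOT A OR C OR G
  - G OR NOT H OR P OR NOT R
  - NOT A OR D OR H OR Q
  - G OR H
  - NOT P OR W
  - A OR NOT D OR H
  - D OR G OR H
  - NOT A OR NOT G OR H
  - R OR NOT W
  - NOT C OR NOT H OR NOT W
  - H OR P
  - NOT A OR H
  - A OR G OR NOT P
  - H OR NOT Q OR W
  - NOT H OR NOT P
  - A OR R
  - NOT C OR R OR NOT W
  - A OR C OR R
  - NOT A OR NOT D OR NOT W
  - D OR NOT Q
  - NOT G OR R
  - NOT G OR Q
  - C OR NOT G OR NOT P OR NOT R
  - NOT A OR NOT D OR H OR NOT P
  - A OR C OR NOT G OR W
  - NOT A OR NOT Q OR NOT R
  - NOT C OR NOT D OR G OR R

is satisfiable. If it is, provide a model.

Set R = True.
Set W = True.
Set C = False.
Set P = False.
  then (H OR P) forces H = True.
  then (G OR NOT H OR P OR NOT R) forces G = True.
  then (NOT G OR Q) forces Q = True.
  then (NOT A OR NOT Q OR NOT R) forces A = False.
  then (D OR NOT Q) forces D = True.
All clauses satisfied.

R=T, W=T, C=F, P=F, Q=T, D=T, G=T, H=T, A=F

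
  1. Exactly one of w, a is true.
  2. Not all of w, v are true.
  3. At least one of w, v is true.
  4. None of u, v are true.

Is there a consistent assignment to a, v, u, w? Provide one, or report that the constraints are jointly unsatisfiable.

a = False; v = False; u = False; w = True

  (1) {w, a}: 1 true — exactly one ✓
  (2) {w, v}: 1/2 true — not all ✓
  (3) {w, v}: 1 true — at least one ✓
  (4) {u, v}: 0 true — none ✓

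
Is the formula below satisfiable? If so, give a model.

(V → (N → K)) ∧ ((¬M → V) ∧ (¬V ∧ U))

V: False, U: True, M: True, N: False, K: False

  V → (N → K) = True
    N → K = True
  (¬M → V) ∧ (¬V ∧ U) = True
    ¬M → V = True
      ¬M = False
    ¬V ∧ U = True
      ¬V = True
Both conjuncts True, so the formula holds.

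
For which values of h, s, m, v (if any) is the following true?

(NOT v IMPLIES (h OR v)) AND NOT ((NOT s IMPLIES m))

h: True; s: False; m: False; v: False

  NOT v IMPLIES (h OR v) = True
    NOT v = True
    h OR v = True
  NOT ((NOT s IMPLIES m)) = True
    NOT s IMPLIES m = False
      NOT s = True
Both conjuncts True, so the formula holds.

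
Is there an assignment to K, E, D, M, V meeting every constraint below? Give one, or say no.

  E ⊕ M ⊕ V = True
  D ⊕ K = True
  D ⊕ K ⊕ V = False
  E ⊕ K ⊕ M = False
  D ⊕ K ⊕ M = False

K = False; E = True; D = True; M = True; V = True

E ⊕ M ⊕ V = T ⊕ T ⊕ T = True ✓
D ⊕ K = T ⊕ F = True ✓
D ⊕ K ⊕ V = T ⊕ F ⊕ T = False ✓
E ⊕ K ⊕ M = T ⊕ F ⊕ T = False ✓
D ⊕ K ⊕ M = T ⊕ F ⊕ T = False ✓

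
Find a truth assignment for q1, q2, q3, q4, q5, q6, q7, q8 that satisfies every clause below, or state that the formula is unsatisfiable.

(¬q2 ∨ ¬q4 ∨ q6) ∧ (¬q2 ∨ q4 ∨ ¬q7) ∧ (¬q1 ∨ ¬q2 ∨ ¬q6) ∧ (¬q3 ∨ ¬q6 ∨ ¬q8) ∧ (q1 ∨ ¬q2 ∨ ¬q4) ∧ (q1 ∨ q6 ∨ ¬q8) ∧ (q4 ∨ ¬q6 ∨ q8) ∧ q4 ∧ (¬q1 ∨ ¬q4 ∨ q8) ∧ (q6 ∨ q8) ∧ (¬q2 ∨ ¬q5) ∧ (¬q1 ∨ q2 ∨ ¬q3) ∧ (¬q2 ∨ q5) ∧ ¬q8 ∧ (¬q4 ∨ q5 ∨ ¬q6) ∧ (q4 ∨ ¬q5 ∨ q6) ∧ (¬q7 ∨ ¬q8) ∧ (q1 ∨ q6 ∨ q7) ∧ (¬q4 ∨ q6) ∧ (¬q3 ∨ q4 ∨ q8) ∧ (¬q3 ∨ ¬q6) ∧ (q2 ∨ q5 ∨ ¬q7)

Unit clause (q4) forces q4 = True.
Unit clause (¬q8) forces q8 = False.
In (¬q4 ∨ q6) only q6 is left, so q6 = True.
In (¬q3 ∨ ¬q6) only ¬q3 is left, so q3 = False.
In (¬q1 ∨ ¬q4 ∨ q8) only ¬q1 is left, so q1 = False.
In (¬q4 ∨ q5 ∨ ¬q6) only q5 is left, so q5 = True.
In (q1 ∨ ¬q2 ∨ ¬q4) only ¬q2 is left, so q2 = False.
Set q7 = True.
All clauses satisfied.

q1 = False, q2 = False, q3 = False, q4 = True, q5 = True, q6 = True, q7 = True, q8 = False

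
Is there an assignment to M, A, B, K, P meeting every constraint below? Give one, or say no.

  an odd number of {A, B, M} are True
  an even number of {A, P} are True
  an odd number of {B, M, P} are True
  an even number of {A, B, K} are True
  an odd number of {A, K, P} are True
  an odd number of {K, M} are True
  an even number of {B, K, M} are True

M = False, A = False, B = True, K = True, P = False

{A, B, M}: 1 true → odd ✓
{A, P}: 0 true → even ✓
{B, M, P}: 1 true → odd ✓
{A, B, K}: 2 true → even ✓
{A, K, P}: 1 true → odd ✓
{K, M}: 1 true → odd ✓
{B, K, M}: 2 true → even ✓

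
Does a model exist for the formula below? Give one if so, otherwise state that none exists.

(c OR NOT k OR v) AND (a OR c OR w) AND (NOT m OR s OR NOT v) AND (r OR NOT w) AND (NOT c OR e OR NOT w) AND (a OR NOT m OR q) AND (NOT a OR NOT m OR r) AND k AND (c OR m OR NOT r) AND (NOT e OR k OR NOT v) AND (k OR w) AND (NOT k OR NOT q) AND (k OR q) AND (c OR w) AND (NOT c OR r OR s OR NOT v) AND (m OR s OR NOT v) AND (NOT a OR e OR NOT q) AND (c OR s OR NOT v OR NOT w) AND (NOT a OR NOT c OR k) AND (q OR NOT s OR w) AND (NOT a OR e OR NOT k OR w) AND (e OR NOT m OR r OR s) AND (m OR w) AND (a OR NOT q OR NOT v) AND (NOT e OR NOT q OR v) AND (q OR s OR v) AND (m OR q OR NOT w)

e: True, s: True, v: False, a: True, r: True, q: False, k: True, c: True, m: True, w: True

Unit clause (k) forces k = True.
In (NOT k OR NOT q) only NOT q is left, so q = False.
Set e = True.
Set s = True.
  then (q OR NOT s OR w) forces w = True.
  then (m OR q OR NOT w) forces m = True.
  then (r OR NOT w) forces r = True.
  then (a OR NOT m OR q) forces a = True.
Set v = False.
  then (c OR NOT k OR v) forces c = True.
All clauses satisfied.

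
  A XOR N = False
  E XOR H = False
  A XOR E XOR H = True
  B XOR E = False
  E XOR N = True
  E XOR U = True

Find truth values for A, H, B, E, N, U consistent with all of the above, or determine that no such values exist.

A = True, H = False, B = False, E = False, N = True, U = True

A XOR N = T XOR T = False ✓
E XOR H = F XOR F = False ✓
A XOR E XOR H = T XOR F XOR F = True ✓
B XOR E = F XOR F = False ✓
E XOR N = F XOR T = True ✓
E XOR U = F XOR T = True ✓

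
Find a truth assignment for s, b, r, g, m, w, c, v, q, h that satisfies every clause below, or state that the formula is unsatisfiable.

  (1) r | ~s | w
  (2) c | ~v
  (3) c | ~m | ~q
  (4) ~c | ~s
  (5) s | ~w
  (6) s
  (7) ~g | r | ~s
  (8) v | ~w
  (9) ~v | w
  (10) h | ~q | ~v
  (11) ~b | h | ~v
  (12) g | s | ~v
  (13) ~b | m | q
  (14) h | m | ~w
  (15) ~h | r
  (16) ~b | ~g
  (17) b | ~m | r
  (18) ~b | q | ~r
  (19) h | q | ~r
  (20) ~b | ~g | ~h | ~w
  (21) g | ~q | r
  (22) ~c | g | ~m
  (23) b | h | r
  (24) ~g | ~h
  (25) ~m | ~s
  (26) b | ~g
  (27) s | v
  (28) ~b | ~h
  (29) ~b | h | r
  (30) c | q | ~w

s: True, b: False, r: True, g: False, m: False, w: False, c: False, v: False, q: False, h: True

Unit clause (s) forces s = True.
In (~m | ~s) only ~m is left, so m = False.
In (~c | ~s) only ~c is left, so c = False.
In (c | ~v) only ~v is left, so v = False.
In (v | ~w) only ~w is left, so w = False.
In (r | ~s | w) only r is left, so r = True.
Set b = False.
  then (b | ~g) forces g = False.
Set q = False.
  then (h | q | ~r) forces h = True.
All clauses satisfied.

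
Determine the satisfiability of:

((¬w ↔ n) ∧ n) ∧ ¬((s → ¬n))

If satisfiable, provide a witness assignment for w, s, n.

w = False, s = True, n = True

  (¬w ↔ n) ∧ n = True
    ¬w ↔ n = True
      ¬w = True
  ¬((s → ¬n)) = True
    s → ¬n = False
      ¬n = False
Both conjuncts True, so the formula holds.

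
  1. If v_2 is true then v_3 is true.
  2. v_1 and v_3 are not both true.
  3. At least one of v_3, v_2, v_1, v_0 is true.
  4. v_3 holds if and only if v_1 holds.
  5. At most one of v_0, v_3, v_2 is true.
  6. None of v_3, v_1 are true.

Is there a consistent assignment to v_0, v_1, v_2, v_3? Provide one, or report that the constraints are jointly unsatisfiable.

v_0 = True, v_1 = False, v_2 = False, v_3 = False

  (1) v_2=F ⇒ v_3: vacuous ✓
  (2) v_1=F, v_3=F — not both ✓
  (3) {v_3, v_2, v_1, v_0}: 1 true — at least one ✓
  (4) v_3=F, v_1=F — same ✓
  (5) {v_0, v_3, v_2}: 1 true — at most one ✓
  (6) {v_3, v_1}: 0 true — none ✓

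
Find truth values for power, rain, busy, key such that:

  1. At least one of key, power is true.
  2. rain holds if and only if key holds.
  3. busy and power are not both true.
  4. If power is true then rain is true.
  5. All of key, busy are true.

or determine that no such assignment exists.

power=F; rain=T; busy=T; key=T

  (1) {key, power}: 1 true — at least one ✓
  (2) rain=T, key=T — same ✓
  (3) busy=T, power=F — not both ✓
  (4) power=F ⇒ rain: vacuous ✓
  (5) {key, busy}: all 2 true ✓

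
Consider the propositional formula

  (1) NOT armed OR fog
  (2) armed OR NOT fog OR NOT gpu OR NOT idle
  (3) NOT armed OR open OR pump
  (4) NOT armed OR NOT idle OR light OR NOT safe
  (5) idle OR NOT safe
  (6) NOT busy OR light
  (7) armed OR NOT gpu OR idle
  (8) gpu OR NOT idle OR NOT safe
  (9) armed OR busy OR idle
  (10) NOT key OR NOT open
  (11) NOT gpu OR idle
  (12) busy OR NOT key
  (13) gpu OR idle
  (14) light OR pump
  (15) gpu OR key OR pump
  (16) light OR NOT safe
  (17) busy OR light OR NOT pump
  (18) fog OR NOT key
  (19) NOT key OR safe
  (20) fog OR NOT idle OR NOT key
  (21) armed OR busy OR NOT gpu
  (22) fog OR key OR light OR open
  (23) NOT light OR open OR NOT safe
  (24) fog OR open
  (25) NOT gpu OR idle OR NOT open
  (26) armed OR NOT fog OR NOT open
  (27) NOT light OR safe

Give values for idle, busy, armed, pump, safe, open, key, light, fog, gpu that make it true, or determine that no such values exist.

Try idle = False:
  (idle OR NOT safe) forces safe = False.
  (NOT gpu OR idle) forces gpu = False.
  clause (gpu OR idle) is falsified — backtrack.
So idle = True.
Set busy = False.
  then (busy OR NOT key) forces key = False.
Set armed = True.
  then (NOT armed OR fog) forces fog = True.
Set pump = True.
  then (busy OR light OR NOT pump) forces light = True.
  then (NOT light OR safe) forces safe = True.
  then (gpu OR NOT idle OR NOT safe) forces gpu = True.
  then (NOT light OR open OR NOT safe) forces open = True.
All clauses satisfied.

idle = True, busy = False, armed = True, pump = True, safe = True, open = True, key = False, light = True, fog = True, gpu = True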